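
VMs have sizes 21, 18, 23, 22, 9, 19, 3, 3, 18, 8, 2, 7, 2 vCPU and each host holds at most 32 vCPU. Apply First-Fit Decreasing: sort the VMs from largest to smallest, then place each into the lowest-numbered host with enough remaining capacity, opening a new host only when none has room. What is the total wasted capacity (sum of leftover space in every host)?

37

Sorted descending: 23, 22, 21, 19, 18, 18, 9, 8, 7, 3, 3, 2, 2.
host 1: place 23 vCPU, 9 vCPU left
host 2: place 22 vCPU, 10 vCPU left
host 3: place 21 vCPU, 11 vCPU left
host 4: place 19 vCPU, 13 vCPU left
host 5: place 18 vCPU, 14 vCPU left
host 6: place 18 vCPU, 14 vCPU left
host 1: place 9 vCPU, 0 vCPU left
host 2: place 8 vCPU, 2 vCPU left
host 3: place 7 vCPU, 4 vCPU left
host 3: place 3 vCPU, 1 vCPU left
host 4: place 3 vCPU, 10 vCPU left
host 2: place 2 vCPU, 0 vCPU left
host 4: place 2 vCPU, 8 vCPU left
6 hosts × 32 vCPU = 192 vCPU; used 155 vCPU; unused 37 vCPU.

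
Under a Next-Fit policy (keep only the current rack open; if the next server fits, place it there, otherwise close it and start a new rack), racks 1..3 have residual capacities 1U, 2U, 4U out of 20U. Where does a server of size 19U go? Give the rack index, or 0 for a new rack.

0

Next-Fit only looks at rack 3, which has 4U free.
19U does not fit, so a new rack is opened.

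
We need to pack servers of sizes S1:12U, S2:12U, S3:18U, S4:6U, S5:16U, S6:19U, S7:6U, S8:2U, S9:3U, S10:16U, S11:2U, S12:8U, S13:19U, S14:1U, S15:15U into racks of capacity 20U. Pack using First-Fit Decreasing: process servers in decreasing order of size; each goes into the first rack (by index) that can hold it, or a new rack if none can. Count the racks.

9 racks

Sorted descending: 19, 19, 18, 16, 16, 15, 12, 12, 8, 6, 6, 3, 2, 2, 1.
rack 1: place 19U, 1U left
rack 2: place 19U, 1U left
rack 3: place 18U, 2U left
rack 4: place 16U, 4U left
rack 5: place 16U, 4U left
rack 6: place 15U, 5U left
rack 7: place 12U, 8U left
rack 8: place 12U, 8U left
rack 7: place 8U, 0U left
rack 8: place 6U, 2U left
rack 9: place 6U, 14U left
rack 4: place 3U, 1U left
rack 3: place 2U, 0U left
rack 5: place 2U, 2U left
rack 1: place 1U, 0U left
Final racks: [19,1] [19] [18,2] [16,3] [16,2] [15] [12,8] [12,6] [6].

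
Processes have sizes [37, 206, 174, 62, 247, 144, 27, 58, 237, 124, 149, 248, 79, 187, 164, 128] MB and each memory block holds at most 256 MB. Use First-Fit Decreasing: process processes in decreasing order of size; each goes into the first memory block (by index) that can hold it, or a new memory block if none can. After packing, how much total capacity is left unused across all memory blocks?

Sorted descending: 248, 247, 237, 206, 187, 174, 164, 149, 144, 128, 124, 79, 62, 58, 37, 27.
248 MB → memory block 1 (remaining 8 MB)
247 MB → memory block 2 (remaining 9 MB)
237 MB → memory block 3 (remaining 19 MB)
206 MB → memory block 4 (remaining 50 MB)
187 MB → memory block 5 (remaining 69 MB)
174 MB → memory block 6 (remaining 82 MB)
164 MB → memory block 7 (remaining 92 MB)
149 MB → memory block 8 (remaining 107 MB)
144 MB → memory block 9 (remaining 112 MB)
128 MB → memory block 10 (remaining 128 MB)
124 MB → memory block 10 (remaining 4 MB)
79 MB → memory block 6 (remaining 3 MB)
62 MB → memory block 5 (remaining 7 MB)
58 MB → memory block 7 (remaining 34 MB)
37 MB → memory block 4 (remaining 13 MB)
27 MB → memory block 7 (remaining 7 MB)
10 memory blocks × 256 MB = 2560 MB; used 2271 MB; unused 289 MB.

289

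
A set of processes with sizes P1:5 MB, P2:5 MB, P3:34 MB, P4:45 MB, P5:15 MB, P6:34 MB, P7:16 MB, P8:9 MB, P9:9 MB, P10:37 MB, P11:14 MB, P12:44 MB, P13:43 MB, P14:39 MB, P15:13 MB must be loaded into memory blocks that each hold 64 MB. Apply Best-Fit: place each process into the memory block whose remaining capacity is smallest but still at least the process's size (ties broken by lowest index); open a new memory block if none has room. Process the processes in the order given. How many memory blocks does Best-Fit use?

7 memory blocks

Put P1 (5 MB) in memory block 1; 59 MB remain.
Put P2 (5 MB) in memory block 1; 54 MB remain.
Put P3 (34 MB) in memory block 1; 20 MB remain.
Put P4 (45 MB) in memory block 2; 19 MB remain.
Put P5 (15 MB) in memory block 2; 4 MB remain.
Put P6 (34 MB) in memory block 3; 30 MB remain.
Put P7 (16 MB) in memory block 1; 4 MB remain.
Put P8 (9 MB) in memory block 3; 21 MB remain.
Put P9 (9 MB) in memory block 3; 12 MB remain.
Put P10 (37 MB) in memory block 4; 27 MB remain.
Put P11 (14 MB) in memory block 4; 13 MB remain.
Put P12 (44 MB) in memory block 5; 20 MB remain.
Put P13 (43 MB) in memory block 6; 21 MB remain.
Put P14 (39 MB) in memory block 7; 25 MB remain.
Put P15 (13 MB) in memory block 4; 0 MB remain.
Final memory blocks: [5,5,34,16] [45,15] [34,9,9] [37,14,13] [44] [43] [39].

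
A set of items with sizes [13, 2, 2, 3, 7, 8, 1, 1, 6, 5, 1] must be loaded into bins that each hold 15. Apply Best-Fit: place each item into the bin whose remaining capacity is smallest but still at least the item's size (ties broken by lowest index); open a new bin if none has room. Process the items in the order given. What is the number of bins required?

bin 1: place 13, 2 left
bin 1: place 2, 0 left
bin 2: place 2, 13 left
bin 2: place 3, 10 left
bin 2: place 7, 3 left
bin 3: place 8, 7 left
bin 2: place 1, 2 left
bin 2: place 1, 1 left
bin 3: place 6, 1 left
bin 4: place 5, 10 left
bin 2: place 1, 0 left
Final bins: [13,2] [2,3,7,1,1,1] [8,6] [5].

4 bins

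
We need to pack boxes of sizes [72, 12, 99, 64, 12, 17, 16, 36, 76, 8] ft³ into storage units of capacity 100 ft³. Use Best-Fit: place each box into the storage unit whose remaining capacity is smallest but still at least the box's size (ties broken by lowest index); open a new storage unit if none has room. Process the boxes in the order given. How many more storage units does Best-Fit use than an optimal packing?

Best-Fit: [72,12,12] [99] [64,17,16] [36] [76,8] → 5 storage units.
Total size 412 ft³; any packing needs at least ⌈412/100⌉ = 5 storage units.
So 5 is already optimal.

0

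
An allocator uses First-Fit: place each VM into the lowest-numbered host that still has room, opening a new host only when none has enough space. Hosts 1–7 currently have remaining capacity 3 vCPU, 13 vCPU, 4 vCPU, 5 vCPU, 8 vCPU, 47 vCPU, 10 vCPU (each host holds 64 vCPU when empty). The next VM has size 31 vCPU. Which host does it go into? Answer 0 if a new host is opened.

Hosts with room: host 6 (47 vCPU).
The first with room is host 6.

6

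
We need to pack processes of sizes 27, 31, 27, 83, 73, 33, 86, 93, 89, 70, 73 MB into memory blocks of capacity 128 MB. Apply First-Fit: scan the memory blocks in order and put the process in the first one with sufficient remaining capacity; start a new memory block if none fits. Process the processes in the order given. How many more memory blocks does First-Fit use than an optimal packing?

First-Fit: [27,31,27,33] [83] [73] [86] [93] [89] [70] [73] → 8 memory blocks.
7 processes exceed 64 MB (half the capacity), and no two of those can share a memory block, so at least 7 memory blocks are needed.
An optimal packing achieves that bound: [93,33] [89,31] [86,27] [83,27] [73] [73] [70] → 7 memory blocks.
Excess: 8 − 7 = 1.

1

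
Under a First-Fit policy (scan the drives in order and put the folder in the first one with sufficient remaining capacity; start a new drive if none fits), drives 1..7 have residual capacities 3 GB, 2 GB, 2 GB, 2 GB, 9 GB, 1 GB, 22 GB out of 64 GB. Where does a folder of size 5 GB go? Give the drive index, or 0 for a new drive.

Drives with room: drive 5 (9 GB), drive 7 (22 GB).
The first with room is drive 5.

5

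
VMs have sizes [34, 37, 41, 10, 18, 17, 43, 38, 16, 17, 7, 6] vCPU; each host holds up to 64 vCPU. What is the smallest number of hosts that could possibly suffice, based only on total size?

Total size = 34 + 37 + 41 + 10 + 18 + 17 + 43 + 38 + 16 + 17 + 7 + 6 = 284 vCPU.
⌈284 / 64⌉ = 5.

5 hosts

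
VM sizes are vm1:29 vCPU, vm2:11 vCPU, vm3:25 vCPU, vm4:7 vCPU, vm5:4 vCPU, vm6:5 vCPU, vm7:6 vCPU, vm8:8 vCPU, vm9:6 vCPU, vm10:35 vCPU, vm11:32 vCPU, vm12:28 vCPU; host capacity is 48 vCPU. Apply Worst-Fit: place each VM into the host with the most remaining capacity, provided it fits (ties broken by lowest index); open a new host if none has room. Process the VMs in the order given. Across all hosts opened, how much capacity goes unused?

44

host 1: place vm1 (29 vCPU), 19 vCPU left
host 1: place vm2 (11 vCPU), 8 vCPU left
host 2: place vm3 (25 vCPU), 23 vCPU left
host 2: place vm4 (7 vCPU), 16 vCPU left
host 2: place vm5 (4 vCPU), 12 vCPU left
host 2: place vm6 (5 vCPU), 7 vCPU left
host 1: place vm7 (6 vCPU), 2 vCPU left
host 3: place vm8 (8 vCPU), 40 vCPU left
host 3: place vm9 (6 vCPU), 34 vCPU left
host 4: place vm10 (35 vCPU), 13 vCPU left
host 3: place vm11 (32 vCPU), 2 vCPU left
host 5: place vm12 (28 vCPU), 20 vCPU left
5 hosts × 48 vCPU = 240 vCPU; used 196 vCPU; unused 44 vCPU.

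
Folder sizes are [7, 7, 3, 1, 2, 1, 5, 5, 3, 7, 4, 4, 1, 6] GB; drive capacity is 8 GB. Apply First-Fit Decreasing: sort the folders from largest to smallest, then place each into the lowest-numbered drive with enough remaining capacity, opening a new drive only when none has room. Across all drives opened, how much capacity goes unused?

0

Sorted descending: 7, 7, 7, 6, 5, 5, 4, 4, 3, 3, 2, 1, 1, 1.
Put 7 GB in drive 1; 1 GB remain.
Put 7 GB in drive 2; 1 GB remain.
Put 7 GB in drive 3; 1 GB remain.
Put 6 GB in drive 4; 2 GB remain.
Put 5 GB in drive 5; 3 GB remain.
Put 5 GB in drive 6; 3 GB remain.
Put 4 GB in drive 7; 4 GB remain.
Put 4 GB in drive 7; 0 GB remain.
Put 3 GB in drive 5; 0 GB remain.
Put 3 GB in drive 6; 0 GB remain.
Put 2 GB in drive 4; 0 GB remain.
Put 1 GB in drive 1; 0 GB remain.
Put 1 GB in drive 2; 0 GB remain.
Put 1 GB in drive 3; 0 GB remain.
7 drives × 8 GB = 56 GB; used 56 GB; unused 0 GB.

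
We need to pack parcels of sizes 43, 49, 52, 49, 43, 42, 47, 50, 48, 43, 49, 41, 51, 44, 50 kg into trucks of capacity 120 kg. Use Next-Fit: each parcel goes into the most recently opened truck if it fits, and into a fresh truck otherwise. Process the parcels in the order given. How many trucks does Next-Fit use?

8

43 kg → truck 1 (remaining 77 kg)
49 kg → truck 1 (remaining 28 kg)
52 kg → truck 2 (remaining 68 kg)
49 kg → truck 2 (remaining 19 kg)
43 kg → truck 3 (remaining 77 kg)
42 kg → truck 3 (remaining 35 kg)
47 kg → truck 4 (remaining 73 kg)
50 kg → truck 4 (remaining 23 kg)
48 kg → truck 5 (remaining 72 kg)
43 kg → truck 5 (remaining 29 kg)
49 kg → truck 6 (remaining 71 kg)
41 kg → truck 6 (remaining 30 kg)
51 kg → truck 7 (remaining 69 kg)
44 kg → truck 7 (remaining 25 kg)
50 kg → truck 8 (remaining 70 kg)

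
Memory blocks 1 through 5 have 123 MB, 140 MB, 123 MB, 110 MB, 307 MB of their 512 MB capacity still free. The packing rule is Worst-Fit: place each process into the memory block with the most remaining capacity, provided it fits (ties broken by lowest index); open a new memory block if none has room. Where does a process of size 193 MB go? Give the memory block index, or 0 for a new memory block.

5

Memory blocks with room: memory block 5 (307 MB).
Most room is memory block 5 with 307 MB free.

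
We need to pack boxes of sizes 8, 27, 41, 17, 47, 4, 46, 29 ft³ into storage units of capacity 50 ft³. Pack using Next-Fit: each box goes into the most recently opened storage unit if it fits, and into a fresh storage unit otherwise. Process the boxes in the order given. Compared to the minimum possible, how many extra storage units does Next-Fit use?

1

Next-Fit: [8,27] [41] [17] [47] [4,46] [29] → 6 storage units.
Total size 219 ft³; any packing needs at least ⌈219/50⌉ = 5 storage units.
An optimal packing achieves that bound: [47] [46,4] [41,8] [29,17] [27] → 5 storage units.
Excess: 6 − 5 = 1.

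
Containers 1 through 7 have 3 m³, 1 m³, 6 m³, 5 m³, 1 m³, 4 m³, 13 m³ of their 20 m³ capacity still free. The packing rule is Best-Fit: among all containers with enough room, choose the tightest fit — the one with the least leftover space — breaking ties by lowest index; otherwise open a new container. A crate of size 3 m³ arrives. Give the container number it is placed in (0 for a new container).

Containers with room: container 1 (3 m³), container 3 (6 m³), container 4 (5 m³), container 6 (4 m³), container 7 (13 m³).
Tightest fit is container 1 with 3 m³ free.

1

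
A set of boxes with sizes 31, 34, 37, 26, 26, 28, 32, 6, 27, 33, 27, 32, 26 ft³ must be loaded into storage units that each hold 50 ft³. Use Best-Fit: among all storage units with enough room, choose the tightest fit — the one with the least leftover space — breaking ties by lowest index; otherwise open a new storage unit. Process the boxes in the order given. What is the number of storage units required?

storage unit 1: place 31 ft³, 19 ft³ left
storage unit 2: place 34 ft³, 16 ft³ left
storage unit 3: place 37 ft³, 13 ft³ left
storage unit 4: place 26 ft³, 24 ft³ left
storage unit 5: place 26 ft³, 24 ft³ left
storage unit 6: place 28 ft³, 22 ft³ left
storage unit 7: place 32 ft³, 18 ft³ left
storage unit 3: place 6 ft³, 7 ft³ left
storage unit 8: place 27 ft³, 23 ft³ left
storage unit 9: place 33 ft³, 17 ft³ left
storage unit 10: place 27 ft³, 23 ft³ left
storage unit 11: place 32 ft³, 18 ft³ left
storage unit 12: place 26 ft³, 24 ft³ left

12 storage units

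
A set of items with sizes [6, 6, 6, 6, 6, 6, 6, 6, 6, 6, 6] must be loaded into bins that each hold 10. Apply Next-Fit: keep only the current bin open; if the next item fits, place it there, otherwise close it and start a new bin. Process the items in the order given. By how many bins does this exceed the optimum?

Next-Fit: [6] [6] [6] [6] [6] [6] [6] [6] [6] [6] [6] → 11 bins.
11 items exceed 5 (half the capacity), and no two of those can share a bin, so at least 11 bins are needed.
So 11 is already optimal.

0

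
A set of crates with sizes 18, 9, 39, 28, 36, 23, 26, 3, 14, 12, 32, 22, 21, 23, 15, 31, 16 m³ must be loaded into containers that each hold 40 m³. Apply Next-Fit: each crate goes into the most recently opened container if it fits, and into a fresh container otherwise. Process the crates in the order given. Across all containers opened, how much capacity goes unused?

Put 18 m³ in container 1; 22 m³ remain.
Put 9 m³ in container 1; 13 m³ remain.
Put 39 m³ in container 2; 1 m³ remain.
Put 28 m³ in container 3; 12 m³ remain.
Put 36 m³ in container 4; 4 m³ remain.
Put 23 m³ in container 5; 17 m³ remain.
Put 26 m³ in container 6; 14 m³ remain.
Put 3 m³ in container 6; 11 m³ remain.
Put 14 m³ in container 7; 26 m³ remain.
Put 12 m³ in container 7; 14 m³ remain.
Put 32 m³ in container 8; 8 m³ remain.
Put 22 m³ in container 9; 18 m³ remain.
Put 21 m³ in container 10; 19 m³ remain.
Put 23 m³ in container 11; 17 m³ remain.
Put 15 m³ in container 11; 2 m³ remain.
Put 31 m³ in container 12; 9 m³ remain.
Put 16 m³ in container 13; 24 m³ remain.
13 containers × 40 m³ = 520 m³; used 368 m³; unused 152 m³.

152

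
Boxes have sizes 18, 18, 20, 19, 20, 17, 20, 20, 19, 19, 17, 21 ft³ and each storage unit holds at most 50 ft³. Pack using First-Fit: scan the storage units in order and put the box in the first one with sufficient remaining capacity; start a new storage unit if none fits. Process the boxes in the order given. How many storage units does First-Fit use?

storage unit 1: place 18 ft³, 32 ft³ left
storage unit 1: place 18 ft³, 14 ft³ left
storage unit 2: place 20 ft³, 30 ft³ left
storage unit 2: place 19 ft³, 11 ft³ left
storage unit 3: place 20 ft³, 30 ft³ left
storage unit 3: place 17 ft³, 13 ft³ left
storage unit 4: place 20 ft³, 30 ft³ left
storage unit 4: place 20 ft³, 10 ft³ left
storage unit 5: place 19 ft³, 31 ft³ left
storage unit 5: place 19 ft³, 12 ft³ left
storage unit 6: place 17 ft³, 33 ft³ left
storage unit 6: place 21 ft³, 12 ft³ left

6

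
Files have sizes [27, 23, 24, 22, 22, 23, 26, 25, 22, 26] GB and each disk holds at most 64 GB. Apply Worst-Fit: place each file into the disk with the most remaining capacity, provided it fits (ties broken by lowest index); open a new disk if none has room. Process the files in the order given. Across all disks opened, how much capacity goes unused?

Put 27 GB in disk 1; 37 GB remain.
Put 23 GB in disk 1; 14 GB remain.
Put 24 GB in disk 2; 40 GB remain.
Put 22 GB in disk 2; 18 GB remain.
Put 22 GB in disk 3; 42 GB remain.
Put 23 GB in disk 3; 19 GB remain.
Put 26 GB in disk 4; 38 GB remain.
Put 25 GB in disk 4; 13 GB remain.
Put 22 GB in disk 5; 42 GB remain.
Put 26 GB in disk 5; 16 GB remain.
5 disks × 64 GB = 320 GB; used 240 GB; unused 80 GB.

80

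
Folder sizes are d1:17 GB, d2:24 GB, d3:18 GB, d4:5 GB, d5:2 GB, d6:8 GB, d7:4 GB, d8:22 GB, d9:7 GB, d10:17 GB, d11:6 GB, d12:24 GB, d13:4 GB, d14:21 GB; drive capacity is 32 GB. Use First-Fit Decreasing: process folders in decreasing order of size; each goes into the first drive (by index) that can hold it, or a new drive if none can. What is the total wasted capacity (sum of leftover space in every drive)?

45

Sorted descending: 24, 24, 22, 21, 18, 17, 17, 8, 7, 6, 5, 4, 4, 2.
drive 1: place 24 GB, 8 GB left
drive 2: place 24 GB, 8 GB left
drive 3: place 22 GB, 10 GB left
drive 4: place 21 GB, 11 GB left
drive 5: place 18 GB, 14 GB left
drive 6: place 17 GB, 15 GB left
drive 7: place 17 GB, 15 GB left
drive 1: place 8 GB, 0 GB left
drive 2: place 7 GB, 1 GB left
drive 3: place 6 GB, 4 GB left
drive 4: place 5 GB, 6 GB left
drive 3: place 4 GB, 0 GB left
drive 4: place 4 GB, 2 GB left
drive 4: place 2 GB, 0 GB left
7 drives × 32 GB = 224 GB; used 179 GB; unused 45 GB.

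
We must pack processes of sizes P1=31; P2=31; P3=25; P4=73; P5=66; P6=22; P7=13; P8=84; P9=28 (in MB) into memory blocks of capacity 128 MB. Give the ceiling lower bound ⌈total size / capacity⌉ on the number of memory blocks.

Total size = 31 + 31 + 25 + 73 + 66 + 22 + 13 + 84 + 28 = 373 MB.
⌈373 / 128⌉ = 3.

3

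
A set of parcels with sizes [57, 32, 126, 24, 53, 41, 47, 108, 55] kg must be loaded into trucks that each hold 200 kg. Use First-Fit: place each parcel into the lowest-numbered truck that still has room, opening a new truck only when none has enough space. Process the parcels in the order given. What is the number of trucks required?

4 trucks

Put 57 kg in truck 1; 143 kg remain.
Put 32 kg in truck 1; 111 kg remain.
Put 126 kg in truck 2; 74 kg remain.
Put 24 kg in truck 1; 87 kg remain.
Put 53 kg in truck 1; 34 kg remain.
Put 41 kg in truck 2; 33 kg remain.
Put 47 kg in truck 3; 153 kg remain.
Put 108 kg in truck 3; 45 kg remain.
Put 55 kg in truck 4; 145 kg remain.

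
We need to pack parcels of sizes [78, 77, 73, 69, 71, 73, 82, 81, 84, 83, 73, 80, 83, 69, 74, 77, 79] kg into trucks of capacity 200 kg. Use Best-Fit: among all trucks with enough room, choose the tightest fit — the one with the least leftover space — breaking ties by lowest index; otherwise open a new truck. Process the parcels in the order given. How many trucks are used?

9

78 kg → truck 1 (remaining 122 kg)
77 kg → truck 1 (remaining 45 kg)
73 kg → truck 2 (remaining 127 kg)
69 kg → truck 2 (remaining 58 kg)
71 kg → truck 3 (remaining 129 kg)
73 kg → truck 3 (remaining 56 kg)
82 kg → truck 4 (remaining 118 kg)
81 kg → truck 4 (remaining 37 kg)
84 kg → truck 5 (remaining 116 kg)
83 kg → truck 5 (remaining 33 kg)
73 kg → truck 6 (remaining 127 kg)
80 kg → truck 6 (remaining 47 kg)
83 kg → truck 7 (remaining 117 kg)
69 kg → truck 7 (remaining 48 kg)
74 kg → truck 8 (remaining 126 kg)
77 kg → truck 8 (remaining 49 kg)
79 kg → truck 9 (remaining 121 kg)
Final trucks: [78,77] [73,69] [71,73] [82,81] [84,83] [73,80] [83,69] [74,77] [79].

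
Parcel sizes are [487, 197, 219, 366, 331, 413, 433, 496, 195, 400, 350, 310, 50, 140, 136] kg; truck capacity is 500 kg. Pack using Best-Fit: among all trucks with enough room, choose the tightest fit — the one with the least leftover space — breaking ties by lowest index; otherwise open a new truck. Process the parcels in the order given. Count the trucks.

Put 487 kg in truck 1; 13 kg remain.
Put 197 kg in truck 2; 303 kg remain.
Put 219 kg in truck 2; 84 kg remain.
Put 366 kg in truck 3; 134 kg remain.
Put 331 kg in truck 4; 169 kg remain.
Put 413 kg in truck 5; 87 kg remain.
Put 433 kg in truck 6; 67 kg remain.
Put 496 kg in truck 7; 4 kg remain.
Put 195 kg in truck 8; 305 kg remain.
Put 400 kg in truck 9; 100 kg remain.
Put 350 kg in truck 10; 150 kg remain.
Put 310 kg in truck 11; 190 kg remain.
Put 50 kg in truck 6; 17 kg remain.
Put 140 kg in truck 10; 10 kg remain.
Put 136 kg in truck 4; 33 kg remain.
Final trucks: [487] [197,219] [366] [331,136] [413] [433,50] [496] [195] [400] [350,140] [310].

11 trucks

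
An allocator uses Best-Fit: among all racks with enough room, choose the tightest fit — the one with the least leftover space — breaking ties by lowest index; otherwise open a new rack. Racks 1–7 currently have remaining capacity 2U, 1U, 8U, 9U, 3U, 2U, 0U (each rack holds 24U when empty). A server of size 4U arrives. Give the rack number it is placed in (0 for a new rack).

Racks with room: rack 3 (8U), rack 4 (9U).
Tightest fit is rack 3 with 8U free.

3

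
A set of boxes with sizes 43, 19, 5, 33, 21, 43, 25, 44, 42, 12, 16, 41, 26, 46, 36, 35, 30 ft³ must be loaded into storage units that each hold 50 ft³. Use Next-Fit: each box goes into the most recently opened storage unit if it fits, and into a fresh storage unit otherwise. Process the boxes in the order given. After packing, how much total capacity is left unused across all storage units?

233

Put 43 ft³ in storage unit 1; 7 ft³ remain.
Put 19 ft³ in storage unit 2; 31 ft³ remain.
Put 5 ft³ in storage unit 2; 26 ft³ remain.
Put 33 ft³ in storage unit 3; 17 ft³ remain.
Put 21 ft³ in storage unit 4; 29 ft³ remain.
Put 43 ft³ in storage unit 5; 7 ft³ remain.
Put 25 ft³ in storage unit 6; 25 ft³ remain.
Put 44 ft³ in storage unit 7; 6 ft³ remain.
Put 42 ft³ in storage unit 8; 8 ft³ remain.
Put 12 ft³ in storage unit 9; 38 ft³ remain.
Put 16 ft³ in storage unit 9; 22 ft³ remain.
Put 41 ft³ in storage unit 10; 9 ft³ remain.
Put 26 ft³ in storage unit 11; 24 ft³ remain.
Put 46 ft³ in storage unit 12; 4 ft³ remain.
Put 36 ft³ in storage unit 13; 14 ft³ remain.
Put 35 ft³ in storage unit 14; 15 ft³ remain.
Put 30 ft³ in storage unit 15; 20 ft³ remain.
15 storage units × 50 ft³ = 750 ft³; used 517 ft³; unused 233 ft³.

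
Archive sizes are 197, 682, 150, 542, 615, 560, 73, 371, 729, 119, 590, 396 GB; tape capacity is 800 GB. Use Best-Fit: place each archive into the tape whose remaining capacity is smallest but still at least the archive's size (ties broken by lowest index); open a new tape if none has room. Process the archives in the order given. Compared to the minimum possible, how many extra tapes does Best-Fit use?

1

Best-Fit: [197,150,371] [682,73] [542] [615,119] [560] [729] [590] [396] → 8 tapes.
Total size 5024 GB; any packing needs at least ⌈5024/800⌉ = 7 tapes.
An optimal packing achieves that bound: [729] [682,73] [615,150] [590,197] [560,119] [542] [396,371] → 7 tapes.
Excess: 8 − 7 = 1.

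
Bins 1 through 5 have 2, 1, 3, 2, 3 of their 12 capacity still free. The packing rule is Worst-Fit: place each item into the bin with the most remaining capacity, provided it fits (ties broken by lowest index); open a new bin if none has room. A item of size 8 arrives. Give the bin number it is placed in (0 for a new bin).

0

No bin has ≥ 8 free, so a new bin is opened.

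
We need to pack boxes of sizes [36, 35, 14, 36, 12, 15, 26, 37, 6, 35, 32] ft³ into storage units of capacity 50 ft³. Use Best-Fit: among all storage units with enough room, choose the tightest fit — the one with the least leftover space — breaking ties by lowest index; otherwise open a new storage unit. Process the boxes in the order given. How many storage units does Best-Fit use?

7 storage units

storage unit 1: place 36 ft³, 14 ft³ left
storage unit 2: place 35 ft³, 15 ft³ left
storage unit 1: place 14 ft³, 0 ft³ left
storage unit 3: place 36 ft³, 14 ft³ left
storage unit 3: place 12 ft³, 2 ft³ left
storage unit 2: place 15 ft³, 0 ft³ left
storage unit 4: place 26 ft³, 24 ft³ left
storage unit 5: place 37 ft³, 13 ft³ left
storage unit 5: place 6 ft³, 7 ft³ left
storage unit 6: place 35 ft³, 15 ft³ left
storage unit 7: place 32 ft³, 18 ft³ left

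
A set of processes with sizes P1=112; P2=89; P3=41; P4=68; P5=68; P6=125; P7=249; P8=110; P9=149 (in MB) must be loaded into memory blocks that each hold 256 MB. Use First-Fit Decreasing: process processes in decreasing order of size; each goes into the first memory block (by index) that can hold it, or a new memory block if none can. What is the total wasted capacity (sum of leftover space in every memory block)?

269

Sorted descending: 249, 149, 125, 112, 110, 89, 68, 68, 41.
Put 249 MB in memory block 1; 7 MB remain.
Put 149 MB in memory block 2; 107 MB remain.
Put 125 MB in memory block 3; 131 MB remain.
Put 112 MB in memory block 3; 19 MB remain.
Put 110 MB in memory block 4; 146 MB remain.
Put 89 MB in memory block 2; 18 MB remain.
Put 68 MB in memory block 4; 78 MB remain.
Put 68 MB in memory block 4; 10 MB remain.
Put 41 MB in memory block 5; 215 MB remain.
5 memory blocks × 256 MB = 1280 MB; used 1011 MB; unused 269 MB.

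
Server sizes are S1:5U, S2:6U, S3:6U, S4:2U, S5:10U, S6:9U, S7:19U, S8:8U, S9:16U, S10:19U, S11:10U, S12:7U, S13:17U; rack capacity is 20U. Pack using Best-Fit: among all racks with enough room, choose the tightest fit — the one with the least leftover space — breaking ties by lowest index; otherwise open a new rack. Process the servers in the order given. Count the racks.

8 racks

rack 1: place S1 (5U), 15U left
rack 1: place S2 (6U), 9U left
rack 1: place S3 (6U), 3U left
rack 1: place S4 (2U), 1U left
rack 2: place S5 (10U), 10U left
rack 2: place S6 (9U), 1U left
rack 3: place S7 (19U), 1U left
rack 4: place S8 (8U), 12U left
rack 5: place S9 (16U), 4U left
rack 6: place S10 (19U), 1U left
rack 4: place S11 (10U), 2U left
rack 7: place S12 (7U), 13U left
rack 8: place S13 (17U), 3U left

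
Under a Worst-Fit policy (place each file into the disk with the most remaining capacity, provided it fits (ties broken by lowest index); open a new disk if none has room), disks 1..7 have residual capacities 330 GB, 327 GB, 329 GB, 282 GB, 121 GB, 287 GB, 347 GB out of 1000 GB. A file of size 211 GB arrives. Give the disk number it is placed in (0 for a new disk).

7

Disks with room: disk 1 (330 GB), disk 2 (327 GB), disk 3 (329 GB), disk 4 (282 GB), disk 6 (287 GB), disk 7 (347 GB).
Most room is disk 7 with 347 GB free.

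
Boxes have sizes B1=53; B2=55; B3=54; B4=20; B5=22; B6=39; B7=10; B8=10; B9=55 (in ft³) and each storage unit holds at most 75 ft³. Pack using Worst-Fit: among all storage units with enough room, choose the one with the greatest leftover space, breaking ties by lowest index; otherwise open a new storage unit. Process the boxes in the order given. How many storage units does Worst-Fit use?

5

Put B1 (53 ft³) in storage unit 1; 22 ft³ remain.
Put B2 (55 ft³) in storage unit 2; 20 ft³ remain.
Put B3 (54 ft³) in storage unit 3; 21 ft³ remain.
Put B4 (20 ft³) in storage unit 1; 2 ft³ remain.
Put B5 (22 ft³) in storage unit 4; 53 ft³ remain.
Put B6 (39 ft³) in storage unit 4; 14 ft³ remain.
Put B7 (10 ft³) in storage unit 3; 11 ft³ remain.
Put B8 (10 ft³) in storage unit 2; 10 ft³ remain.
Put B9 (55 ft³) in storage unit 5; 20 ft³ remain.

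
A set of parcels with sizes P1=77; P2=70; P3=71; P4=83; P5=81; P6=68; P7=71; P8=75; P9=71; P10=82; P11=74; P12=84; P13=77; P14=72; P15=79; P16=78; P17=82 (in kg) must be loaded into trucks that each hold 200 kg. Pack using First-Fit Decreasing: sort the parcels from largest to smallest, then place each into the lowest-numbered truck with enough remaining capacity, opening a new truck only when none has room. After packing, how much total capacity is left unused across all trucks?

505

Sorted descending: 84, 83, 82, 82, 81, 79, 78, 77, 77, 75, 74, 72, 71, 71, 71, 70, 68.
Put 84 kg in truck 1; 116 kg remain.
Put 83 kg in truck 1; 33 kg remain.
Put 82 kg in truck 2; 118 kg remain.
Put 82 kg in truck 2; 36 kg remain.
Put 81 kg in truck 3; 119 kg remain.
Put 79 kg in truck 3; 40 kg remain.
Put 78 kg in truck 4; 122 kg remain.
Put 77 kg in truck 4; 45 kg remain.
Put 77 kg in truck 5; 123 kg remain.
Put 75 kg in truck 5; 48 kg remain.
Put 74 kg in truck 6; 126 kg remain.
Put 72 kg in truck 6; 54 kg remain.
Put 71 kg in truck 7; 129 kg remain.
Put 71 kg in truck 7; 58 kg remain.
Put 71 kg in truck 8; 129 kg remain.
Put 70 kg in truck 8; 59 kg remain.
Put 68 kg in truck 9; 132 kg remain.
9 trucks × 200 kg = 1800 kg; used 1295 kg; unused 505 kg.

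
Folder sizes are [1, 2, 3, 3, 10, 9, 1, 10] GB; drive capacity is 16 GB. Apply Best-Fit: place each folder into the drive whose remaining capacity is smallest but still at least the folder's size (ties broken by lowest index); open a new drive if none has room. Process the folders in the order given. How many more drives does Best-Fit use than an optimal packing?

1

Best-Fit: [1,2,3,3] [10,1] [9] [10] → 4 drives.
Total size 39 GB; any packing needs at least ⌈39/16⌉ = 3 drives.
An optimal packing achieves that bound: [10,3,3] [10,2,1,1] [9] → 3 drives.
Excess: 4 − 3 = 1.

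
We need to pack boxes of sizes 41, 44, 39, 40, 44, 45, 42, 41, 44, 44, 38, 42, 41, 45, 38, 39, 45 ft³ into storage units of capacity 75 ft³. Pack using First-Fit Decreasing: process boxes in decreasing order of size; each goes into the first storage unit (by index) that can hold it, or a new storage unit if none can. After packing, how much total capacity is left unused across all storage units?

Sorted descending: 45, 45, 45, 44, 44, 44, 44, 42, 42, 41, 41, 41, 40, 39, 39, 38, 38.
storage unit 1: place 45 ft³, 30 ft³ left
storage unit 2: place 45 ft³, 30 ft³ left
storage unit 3: place 45 ft³, 30 ft³ left
storage unit 4: place 44 ft³, 31 ft³ left
storage unit 5: place 44 ft³, 31 ft³ left
storage unit 6: place 44 ft³, 31 ft³ left
storage unit 7: place 44 ft³, 31 ft³ left
storage unit 8: place 42 ft³, 33 ft³ left
storage unit 9: place 42 ft³, 33 ft³ left
storage unit 10: place 41 ft³, 34 ft³ left
storage unit 11: place 41 ft³, 34 ft³ left
storage unit 12: place 41 ft³, 34 ft³ left
storage unit 13: place 40 ft³, 35 ft³ left
storage unit 14: place 39 ft³, 36 ft³ left
storage unit 15: place 39 ft³, 36 ft³ left
storage unit 16: place 38 ft³, 37 ft³ left
storage unit 17: place 38 ft³, 37 ft³ left
17 storage units × 75 ft³ = 1275 ft³; used 712 ft³; unused 563 ft³.

563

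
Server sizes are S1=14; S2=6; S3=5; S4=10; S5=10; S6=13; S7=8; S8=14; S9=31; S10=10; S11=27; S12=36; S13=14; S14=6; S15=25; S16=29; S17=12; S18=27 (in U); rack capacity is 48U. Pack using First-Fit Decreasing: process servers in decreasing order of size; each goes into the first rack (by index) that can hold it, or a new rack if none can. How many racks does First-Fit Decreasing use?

7 racks

Sorted descending: 36, 31, 29, 27, 27, 25, 14, 14, 14, 13, 12, 10, 10, 10, 8, 6, 6, 5.
36U → rack 1 (remaining 12U)
31U → rack 2 (remaining 17U)
29U → rack 3 (remaining 19U)
27U → rack 4 (remaining 21U)
27U → rack 5 (remaining 21U)
25U → rack 6 (remaining 23U)
14U → rack 2 (remaining 3U)
14U → rack 3 (remaining 5U)
14U → rack 4 (remaining 7U)
13U → rack 5 (remaining 8U)
12U → rack 1 (remaining 0U)
10U → rack 6 (remaining 13U)
10U → rack 6 (remaining 3U)
10U → rack 7 (remaining 38U)
8U → rack 5 (remaining 0U)
6U → rack 4 (remaining 1U)
6U → rack 7 (remaining 32U)
5U → rack 3 (remaining 0U)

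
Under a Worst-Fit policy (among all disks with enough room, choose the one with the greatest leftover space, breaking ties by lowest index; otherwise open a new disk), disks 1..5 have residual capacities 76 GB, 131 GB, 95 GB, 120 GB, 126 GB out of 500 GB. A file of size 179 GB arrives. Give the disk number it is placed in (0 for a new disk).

No disk has ≥ 179 GB free, so a new disk is opened.

0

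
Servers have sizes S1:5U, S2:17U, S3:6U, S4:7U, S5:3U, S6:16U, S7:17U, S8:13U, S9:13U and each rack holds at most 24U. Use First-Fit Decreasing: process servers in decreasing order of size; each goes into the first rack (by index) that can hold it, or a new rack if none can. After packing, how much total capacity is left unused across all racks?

23

Sorted descending: 17, 17, 16, 13, 13, 7, 6, 5, 3.
Put 17U in rack 1; 7U remain.
Put 17U in rack 2; 7U remain.
Put 16U in rack 3; 8U remain.
Put 13U in rack 4; 11U remain.
Put 13U in rack 5; 11U remain.
Put 7U in rack 1; 0U remain.
Put 6U in rack 2; 1U remain.
Put 5U in rack 3; 3U remain.
Put 3U in rack 3; 0U remain.
5 racks × 24U = 120U; used 97U; unused 23U.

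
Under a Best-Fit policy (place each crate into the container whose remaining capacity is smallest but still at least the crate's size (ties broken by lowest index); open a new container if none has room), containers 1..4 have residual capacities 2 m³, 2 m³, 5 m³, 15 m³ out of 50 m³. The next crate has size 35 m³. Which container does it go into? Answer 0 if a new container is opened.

0

No container has ≥ 35 m³ free, so a new container is opened.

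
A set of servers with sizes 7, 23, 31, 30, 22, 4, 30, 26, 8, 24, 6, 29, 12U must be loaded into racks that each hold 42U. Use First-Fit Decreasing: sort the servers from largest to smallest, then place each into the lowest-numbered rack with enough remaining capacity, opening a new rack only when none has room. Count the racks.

Sorted descending: 31, 30, 30, 29, 26, 24, 23, 22, 12, 8, 7, 6, 4.
31U → rack 1 (remaining 11U)
30U → rack 2 (remaining 12U)
30U → rack 3 (remaining 12U)
29U → rack 4 (remaining 13U)
26U → rack 5 (remaining 16U)
24U → rack 6 (remaining 18U)
23U → rack 7 (remaining 19U)
22U → rack 8 (remaining 20U)
12U → rack 2 (remaining 0U)
8U → rack 1 (remaining 3U)
7U → rack 3 (remaining 5U)
6U → rack 4 (remaining 7U)
4U → rack 3 (remaining 1U)
Final racks: [31,8] [30,12] [30,7,4] [29,6] [26] [24] [23] [22].

8 racks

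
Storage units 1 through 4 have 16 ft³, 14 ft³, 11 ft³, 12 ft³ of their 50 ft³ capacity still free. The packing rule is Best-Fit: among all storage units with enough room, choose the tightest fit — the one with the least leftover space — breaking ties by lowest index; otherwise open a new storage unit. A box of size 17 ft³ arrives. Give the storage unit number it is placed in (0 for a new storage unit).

0

No storage unit has ≥ 17 ft³ free, so a new storage unit is opened.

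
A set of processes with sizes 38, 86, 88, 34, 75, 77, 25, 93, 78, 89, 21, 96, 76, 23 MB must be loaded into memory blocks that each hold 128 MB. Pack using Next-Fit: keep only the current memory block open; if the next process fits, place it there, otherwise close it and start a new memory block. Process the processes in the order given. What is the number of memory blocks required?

Put 38 MB in memory block 1; 90 MB remain.
Put 86 MB in memory block 1; 4 MB remain.
Put 88 MB in memory block 2; 40 MB remain.
Put 34 MB in memory block 2; 6 MB remain.
Put 75 MB in memory block 3; 53 MB remain.
Put 77 MB in memory block 4; 51 MB remain.
Put 25 MB in memory block 4; 26 MB remain.
Put 93 MB in memory block 5; 35 MB remain.
Put 78 MB in memory block 6; 50 MB remain.
Put 89 MB in memory block 7; 39 MB remain.
Put 21 MB in memory block 7; 18 MB remain.
Put 96 MB in memory block 8; 32 MB remain.
Put 76 MB in memory block 9; 52 MB remain.
Put 23 MB in memory block 9; 29 MB remain.
Final memory blocks: [38,86] [88,34] [75] [77,25] [93] [78] [89,21] [96] [76,23].

9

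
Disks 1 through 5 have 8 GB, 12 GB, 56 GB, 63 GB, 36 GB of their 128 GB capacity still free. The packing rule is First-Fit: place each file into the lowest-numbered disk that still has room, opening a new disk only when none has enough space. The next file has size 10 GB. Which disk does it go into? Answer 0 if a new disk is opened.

Disks with room: disk 2 (12 GB), disk 3 (56 GB), disk 4 (63 GB), disk 5 (36 GB).
The first with room is disk 2.

2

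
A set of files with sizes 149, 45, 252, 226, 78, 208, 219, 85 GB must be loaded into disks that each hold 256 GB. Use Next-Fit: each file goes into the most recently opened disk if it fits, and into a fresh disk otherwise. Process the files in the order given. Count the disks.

7 disks

disk 1: place 149 GB, 107 GB left
disk 1: place 45 GB, 62 GB left
disk 2: place 252 GB, 4 GB left
disk 3: place 226 GB, 30 GB left
disk 4: place 78 GB, 178 GB left
disk 5: place 208 GB, 48 GB left
disk 6: place 219 GB, 37 GB left
disk 7: place 85 GB, 171 GB left
Final disks: [149,45] [252] [226] [78] [208] [219] [85].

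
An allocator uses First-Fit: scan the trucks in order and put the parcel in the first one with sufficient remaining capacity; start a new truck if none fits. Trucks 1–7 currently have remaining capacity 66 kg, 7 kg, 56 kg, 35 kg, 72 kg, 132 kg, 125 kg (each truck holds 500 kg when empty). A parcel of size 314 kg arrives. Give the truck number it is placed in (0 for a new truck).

No truck has ≥ 314 kg free, so a new truck is opened.

0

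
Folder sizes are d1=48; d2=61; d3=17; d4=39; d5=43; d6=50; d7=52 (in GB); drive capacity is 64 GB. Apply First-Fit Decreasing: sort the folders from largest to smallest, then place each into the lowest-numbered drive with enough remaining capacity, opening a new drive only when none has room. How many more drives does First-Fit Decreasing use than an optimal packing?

First-Fit Decreasing: [61] [52] [50] [48] [43,17] [39] → 6 drives.
6 folders exceed 32 GB (half the capacity), and no two of those can share a drive, so at least 6 drives are needed.
So 6 is already optimal.

0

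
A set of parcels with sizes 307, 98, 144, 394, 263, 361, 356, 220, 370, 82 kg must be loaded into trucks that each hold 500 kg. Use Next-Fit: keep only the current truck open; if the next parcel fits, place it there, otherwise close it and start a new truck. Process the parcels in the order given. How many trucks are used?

Put 307 kg in truck 1; 193 kg remain.
Put 98 kg in truck 1; 95 kg remain.
Put 144 kg in truck 2; 356 kg remain.
Put 394 kg in truck 3; 106 kg remain.
Put 263 kg in truck 4; 237 kg remain.
Put 361 kg in truck 5; 139 kg remain.
Put 356 kg in truck 6; 144 kg remain.
Put 220 kg in truck 7; 280 kg remain.
Put 370 kg in truck 8; 130 kg remain.
Put 82 kg in truck 8; 48 kg remain.

8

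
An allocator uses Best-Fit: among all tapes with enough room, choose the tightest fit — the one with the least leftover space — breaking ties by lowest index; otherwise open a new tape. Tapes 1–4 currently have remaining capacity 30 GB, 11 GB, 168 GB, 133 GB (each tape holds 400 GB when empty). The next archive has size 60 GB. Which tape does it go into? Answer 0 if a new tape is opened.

4

Tapes with room: tape 3 (168 GB), tape 4 (133 GB).
Tightest fit is tape 4 with 133 GB free.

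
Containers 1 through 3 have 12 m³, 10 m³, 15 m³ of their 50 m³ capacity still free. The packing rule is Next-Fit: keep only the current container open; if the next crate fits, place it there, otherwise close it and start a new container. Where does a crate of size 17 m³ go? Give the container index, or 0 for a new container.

Next-Fit only looks at container 3, which has 15 m³ free.
17 m³ does not fit, so a new container is opened.

0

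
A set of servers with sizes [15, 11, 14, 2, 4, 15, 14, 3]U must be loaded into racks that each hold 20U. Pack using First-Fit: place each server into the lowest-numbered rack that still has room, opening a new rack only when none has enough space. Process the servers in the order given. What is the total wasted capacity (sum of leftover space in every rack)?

rack 1: place 15U, 5U left
rack 2: place 11U, 9U left
rack 3: place 14U, 6U left
rack 1: place 2U, 3U left
rack 2: place 4U, 5U left
rack 4: place 15U, 5U left
rack 5: place 14U, 6U left
rack 1: place 3U, 0U left
5 racks × 20U = 100U; used 78U; unused 22U.

22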